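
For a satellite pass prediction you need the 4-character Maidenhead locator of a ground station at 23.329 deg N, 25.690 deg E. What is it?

Add 180° to longitude and 90° to latitude: 205.69, 113.33.
Field: lon ⌊205.69/20⌋ = 10 → K; lat ⌊113.33/10⌋ = 11 → L.
Square: lon ⌊5.69/2⌋ = 2; lat ⌊3.33/1⌋ = 3.

KL23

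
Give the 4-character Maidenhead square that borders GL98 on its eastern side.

Longitude square 9; +1 → 10, wraps to 0, carry into field.
Longitude field G = 6; +1 → 7 = H.
The latitude characters are unchanged.

HL08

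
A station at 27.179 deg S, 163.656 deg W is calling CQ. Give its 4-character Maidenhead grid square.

Add 180° to longitude and 90° to latitude: 16.34, 62.82.
Field: lon ⌊16.34/20⌋ = 0 → A; lat ⌊62.82/10⌋ = 6 → G.
Square: lon ⌊16.34/2⌋ = 8; lat ⌊2.82/1⌋ = 2.

AG82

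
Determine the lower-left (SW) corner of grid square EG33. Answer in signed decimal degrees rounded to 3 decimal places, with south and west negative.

-27.000, -94.000

Field E=4, G=6: +4·20° lon, +6·10° lat → SW at lon -100°, lat -30°.
Square 3, 3: +3·2° lon, +3·1° lat → SW at lon -94°, lat -27°.
latitude -27.000, longitude -94.000.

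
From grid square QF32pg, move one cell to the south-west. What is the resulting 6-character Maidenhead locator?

QF32of

Longitude subsquare p = 15; −1 → 14 = o.
Latitude subsquare g = 6; −1 → 5 = f.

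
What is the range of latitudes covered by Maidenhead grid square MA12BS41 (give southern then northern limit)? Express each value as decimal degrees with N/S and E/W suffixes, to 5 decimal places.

Field M=12, A=0: +12·20° lon, +0·10° lat → SW at lon 60°, lat -90°.
Square 1, 2: +1·2° lon, +2·1° lat → SW at lon 62°, lat -88°.
Subsquare b=1, s=18: +1·0.0833333° lon, +18·0.0416667° lat → SW at lon 62.0833°, lat -87.25°.
Extended square 4, 1: +4·0.00833333° lon, +1·0.00416667° lat → SW at lon 62.1167°, lat -87.2458°.
Cell spans 0.00833333° lon × 0.00416667° lat.
south 87.24583° S, north 87.24167° S.

87.24583° S, 87.24167° S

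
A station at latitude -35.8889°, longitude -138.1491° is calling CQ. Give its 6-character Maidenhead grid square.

Offset from 180°W / 90°S: lon 41.8509°, lat 54.1111°.
Field: lon ⌊41.8509/20⌋ = 2 → C; lat ⌊54.1111/10⌋ = 5 → F.
Square: lon ⌊1.8509/2⌋ = 0; lat ⌊4.1111/1⌋ = 4.
Subsquare: lon ⌊1.8509/0.0833333⌋ = 22 → w; lat ⌊0.1111/0.0416667⌋ = 2 → c.

CF04wc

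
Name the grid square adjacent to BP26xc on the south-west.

BP26wb

Longitude subsquare x = 23; −1 → 22 = w.
Latitude subsquare c = 2; −1 → 1 = b.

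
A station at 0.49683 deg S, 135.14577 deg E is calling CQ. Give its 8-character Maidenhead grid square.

Shift to the Maidenhead origin (180°W, 90°S): lon 315.14577, lat 89.50317.
Field (20°×10°, letters A–R): lon ⌊315.14577/20⌋ = 15 → P; lat ⌊89.50317/10⌋ = 8 → I.
Square (2°×1°, digits 0–9): lon ⌊15.14577/2⌋ = 7; lat ⌊9.50317/1⌋ = 9.
Subsquare (5′×2.5′, letters a–x): lon ⌊1.14577/0.0833333⌋ = 13 → n; lat ⌊0.50317/0.0416667⌋ = 12 → m.
Extended square (30″×15″, digits 0–9): lon ⌊0.06244/0.00833333⌋ = 7; lat ⌊0.00317/0.00416667⌋ = 0.

PI79nm70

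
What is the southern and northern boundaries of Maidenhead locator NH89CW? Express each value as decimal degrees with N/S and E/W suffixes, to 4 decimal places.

Field N=13, H=7: +13·20° lon, +7·10° lat → SW at lon 80°, lat -20°.
Square 8, 9: +8·2° lon, +9·1° lat → SW at lon 96°, lat -11°.
Subsquare c=2, w=22: +2·0.0833333° lon, +22·0.0416667° lat → SW at lon 96.1667°, lat -10.0833°.
Cell spans 0.0833333° lon × 0.0416667° lat.
south 10.0833° S, north 10.0417° S.

10.0833° S, 10.0417° S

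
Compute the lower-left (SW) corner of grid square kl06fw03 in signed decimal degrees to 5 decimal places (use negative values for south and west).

26.92917, 20.41667

Field K=10, L=11: +10·20° lon, +11·10° lat → SW at lon 20°, lat 20°.
Square 0, 6: +0·2° lon, +6·1° lat → SW at lon 20°, lat 26°.
Subsquare f=5, w=22: +5·0.0833333° lon, +22·0.0416667° lat → SW at lon 20.4167°, lat 26.9167°.
Extended square 0, 3: +0·0.00833333° lon, +3·0.00416667° lat → SW at lon 20.4167°, lat 26.9292°.
latitude 26.92917, longitude 20.41667.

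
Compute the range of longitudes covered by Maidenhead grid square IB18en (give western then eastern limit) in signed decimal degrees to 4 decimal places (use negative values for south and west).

-17.6667, -17.5833

Field I=8, B=1: +8·20° lon, +1·10° lat → SW at lon -20°, lat -80°.
Square 1, 8: +1·2° lon, +8·1° lat → SW at lon -18°, lat -72°.
Subsquare e=4, n=13: +4·0.0833333° lon, +13·0.0416667° lat → SW at lon -17.6667°, lat -71.4583°.
Cell spans 0.0833333° lon × 0.0416667° lat.
west -17.6667, east -17.5833.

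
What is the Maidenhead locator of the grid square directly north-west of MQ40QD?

Longitude subsquare q = 16; −1 → 15 = p.
Latitude subsquare d = 3; +1 → 4 = e.

MQ40pe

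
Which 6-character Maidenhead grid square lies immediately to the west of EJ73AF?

EJ63xf

Longitude subsquare a = 0; −1 → -1, wraps to 23 = x, carry into square.
Longitude square 7; −1 → 6.
The latitude characters are unchanged.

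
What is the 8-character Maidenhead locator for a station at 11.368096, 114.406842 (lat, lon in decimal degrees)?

Add 180° to longitude and 90° to latitude: 294.40684, 101.36810.
Field: 294.40684/20 → 14 → O, 101.36810/10 → 10 → K; chars OK.
Square: 14.40684/2 → 7, 1.36810/1 → 1; chars 71.
Subsquare: 0.40684/0.0833333 → 4 → e, 0.36810/0.0416667 → 8 → i; chars ei.
Extended square: 0.07351/0.00833333 → 8, 0.03476/0.00416667 → 8; chars 88.

OK71ei88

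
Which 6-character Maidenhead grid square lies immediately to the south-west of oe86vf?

Longitude subsquare v = 21; −1 → 20 = u.
Latitude subsquare f = 5; −1 → 4 = e.

OE86ue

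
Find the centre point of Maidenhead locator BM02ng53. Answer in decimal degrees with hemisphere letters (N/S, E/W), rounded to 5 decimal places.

32.26458° N, 158.87083° W

Field B=1, M=12: +1·20° lon, +12·10° lat → SW at lon -160°, lat 30°.
Square 0, 2: +0·2° lon, +2·1° lat → SW at lon -160°, lat 32°.
Subsquare n=13, g=6: +13·0.0833333° lon, +6·0.0416667° lat → SW at lon -158.917°, lat 32.25°.
Extended square 5, 3: +5·0.00833333° lon, +3·0.00416667° lat → SW at lon -158.875°, lat 32.2625°.
Cell spans 0.00833333° lon × 0.00416667° lat. Centre is SW corner plus half of each.
latitude 32.26458° N, longitude 158.87083° W.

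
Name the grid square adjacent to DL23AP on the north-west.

Longitude subsquare a = 0; −1 → -1, wraps to 23 = x, carry into square.
Longitude square 2; −1 → 1.
Latitude subsquare p = 15; +1 → 16 = q.

DL13xq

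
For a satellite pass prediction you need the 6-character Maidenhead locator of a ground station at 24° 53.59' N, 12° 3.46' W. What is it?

Offset from 180°W / 90°S: lon 167.9423°, lat 114.8932°.
Field: 167.9423/20 → 8 → I, 114.8932/10 → 11 → L; chars IL.
Square: 7.9423/2 → 3, 4.8932/1 → 4; chars 34.
Subsquare: 1.9423/0.0833333 → 23 → x, 0.8932/0.0416667 → 21 → v; chars xv.

IL34xv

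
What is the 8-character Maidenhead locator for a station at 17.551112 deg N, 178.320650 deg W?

AK07un12

Shift to the Maidenhead origin (180°W, 90°S): lon 1.67935, lat 107.55111.
Field (20°×10°, letters A–R): lon ⌊1.67935/20⌋ = 0 → A; lat ⌊107.55111/10⌋ = 10 → K.
Square (2°×1°, digits 0–9): lon ⌊1.67935/2⌋ = 0; lat ⌊7.55111/1⌋ = 7.
Subsquare (5′×2.5′, letters a–x): lon ⌊1.67935/0.0833333⌋ = 20 → u; lat ⌊0.55111/0.0416667⌋ = 13 → n.
Extended square (30″×15″, digits 0–9): lon ⌊0.01268/0.00833333⌋ = 1; lat ⌊0.00945/0.00416667⌋ = 2.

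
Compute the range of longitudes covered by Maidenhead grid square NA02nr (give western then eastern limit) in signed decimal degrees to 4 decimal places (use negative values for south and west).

Field N=13, A=0: +13·20° lon, +0·10° lat → SW at lon 80°, lat -90°.
Square 0, 2: +0·2° lon, +2·1° lat → SW at lon 80°, lat -88°.
Subsquare n=13, r=17: +13·0.0833333° lon, +17·0.0416667° lat → SW at lon 81.0833°, lat -87.2917°.
Cell spans 0.0833333° lon × 0.0416667° lat.
west 81.0833, east 81.1667.

81.0833, 81.1667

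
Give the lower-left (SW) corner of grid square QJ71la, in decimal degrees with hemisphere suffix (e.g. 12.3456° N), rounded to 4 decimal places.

Field Q=16, J=9: +16·20° lon, +9·10° lat → SW at lon 140°, lat 0°.
Square 7, 1: +7·2° lon, +1·1° lat → SW at lon 154°, lat 1°.
Subsquare l=11, a=0: +11·0.0833333° lon, +0·0.0416667° lat → SW at lon 154.917°, lat 1°.
latitude 1.0000° N, longitude 154.9167° E.

1.0000° N, 154.9167° E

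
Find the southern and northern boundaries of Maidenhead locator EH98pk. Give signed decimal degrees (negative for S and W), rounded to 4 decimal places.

Field E=4, H=7: +4·20° lon, +7·10° lat → SW at lon -100°, lat -20°.
Square 9, 8: +9·2° lon, +8·1° lat → SW at lon -82°, lat -12°.
Subsquare p=15, k=10: +15·0.0833333° lon, +10·0.0416667° lat → SW at lon -80.75°, lat -11.5833°.
Cell spans 0.0833333° lon × 0.0416667° lat.
south -11.5833, north -11.5417.

-11.5833, -11.5417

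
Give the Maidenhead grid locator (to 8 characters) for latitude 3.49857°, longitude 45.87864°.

Add 180° to longitude and 90° to latitude: 225.87864, 93.49857.
Field: lon ⌊225.87864/20⌋ = 11 → L; lat ⌊93.49857/10⌋ = 9 → J.
Square: lon ⌊5.87864/2⌋ = 2; lat ⌊3.49857/1⌋ = 3.
Subsquare: lon ⌊1.87864/0.0833333⌋ = 22 → w; lat ⌊0.49857/0.0416667⌋ = 11 → l.
Extended square: lon ⌊0.04531/0.00833333⌋ = 5; lat ⌊0.04024/0.00416667⌋ = 9.

LJ23wl59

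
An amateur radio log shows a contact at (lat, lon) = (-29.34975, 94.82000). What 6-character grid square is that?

NG70jp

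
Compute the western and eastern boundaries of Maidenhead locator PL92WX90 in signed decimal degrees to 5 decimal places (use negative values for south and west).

139.90833, 139.91667

Field P=15, L=11: +15·20° lon, +11·10° lat → SW at lon 120°, lat 20°.
Square 9, 2: +9·2° lon, +2·1° lat → SW at lon 138°, lat 22°.
Subsquare w=22, x=23: +22·0.0833333° lon, +23·0.0416667° lat → SW at lon 139.833°, lat 22.9583°.
Extended square 9, 0: +9·0.00833333° lon, +0·0.00416667° lat → SW at lon 139.908°, lat 22.9583°.
Cell spans 0.00833333° lon × 0.00416667° lat.
west 139.90833, east 139.91667.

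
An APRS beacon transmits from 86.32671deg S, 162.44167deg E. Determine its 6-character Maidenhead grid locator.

Offset from 180°W / 90°S: lon 342.4417°, lat 3.6733°.
Field: lon ⌊342.4417/20⌋ = 17 → R; lat ⌊3.6733/10⌋ = 0 → A.
Square: lon ⌊2.4417/2⌋ = 1; lat ⌊3.6733/1⌋ = 3.
Subsquare: lon ⌊0.4417/0.0833333⌋ = 5 → f; lat ⌊0.6733/0.0416667⌋ = 16 → q.

RA13fq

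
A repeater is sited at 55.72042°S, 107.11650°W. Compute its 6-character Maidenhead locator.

DD64kg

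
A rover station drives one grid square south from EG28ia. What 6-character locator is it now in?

Latitude subsquare a = 0; −1 → -1, wraps to 23 = x, carry into square.
Latitude square 8; −1 → 7.
The longitude characters are unchanged.

EG27ix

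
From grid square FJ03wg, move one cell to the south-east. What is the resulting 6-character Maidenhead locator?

FJ03xf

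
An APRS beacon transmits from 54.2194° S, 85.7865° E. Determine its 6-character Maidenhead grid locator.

Offset from 180°W / 90°S: lon 265.7865°, lat 35.7806°.
Field: lon ⌊265.7865/20⌋ = 13 → N; lat ⌊35.7806/10⌋ = 3 → D.
Square: lon ⌊5.7865/2⌋ = 2; lat ⌊5.7806/1⌋ = 5.
Subsquare: lon ⌊1.7865/0.0833333⌋ = 21 → v; lat ⌊0.7806/0.0416667⌋ = 18 → s.

ND25vs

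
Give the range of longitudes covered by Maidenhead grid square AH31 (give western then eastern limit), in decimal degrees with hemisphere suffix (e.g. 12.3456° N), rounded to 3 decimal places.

174.000° W, 172.000° W

Field A=0, H=7: +0·20° lon, +7·10° lat → SW at lon -180°, lat -20°.
Square 3, 1: +3·2° lon, +1·1° lat → SW at lon -174°, lat -19°.
Cell spans 2° lon × 1° lat.
west 174.000° W, east 172.000° W.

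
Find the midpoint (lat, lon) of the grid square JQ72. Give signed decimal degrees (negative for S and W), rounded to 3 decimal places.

72.500, 15.000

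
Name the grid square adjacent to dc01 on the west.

CC91

Longitude square 0; −1 → -1, wraps to 9, carry into field.
Longitude field D = 3; −1 → 2 = C.
The latitude characters are unchanged.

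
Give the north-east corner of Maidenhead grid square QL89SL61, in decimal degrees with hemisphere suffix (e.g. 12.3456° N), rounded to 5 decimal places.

29.46667° N, 157.55833° E

Field Q=16, L=11: +16·20° lon, +11·10° lat → SW at lon 140°, lat 20°.
Square 8, 9: +8·2° lon, +9·1° lat → SW at lon 156°, lat 29°.
Subsquare s=18, l=11: +18·0.0833333° lon, +11·0.0416667° lat → SW at lon 157.5°, lat 29.4583°.
Extended square 6, 1: +6·0.00833333° lon, +1·0.00416667° lat → SW at lon 157.55°, lat 29.4625°.
Cell spans 0.00833333° lon × 0.00416667° lat. NE corner is SW corner plus one full cell.
latitude 29.46667° N, longitude 157.55833° E.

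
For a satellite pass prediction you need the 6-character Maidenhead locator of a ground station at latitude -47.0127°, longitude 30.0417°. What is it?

Offset from 180°W / 90°S: lon 210.0417°, lat 42.9873°.
Field: lon ⌊210.0417/20⌋ = 10 → K; lat ⌊42.9873/10⌋ = 4 → E.
Square: lon ⌊10.0417/2⌋ = 5; lat ⌊2.9873/1⌋ = 2.
Subsquare: lon ⌊0.0417/0.0833333⌋ = 0 → a; lat ⌊0.9873/0.0416667⌋ = 23 → x.

KE52ax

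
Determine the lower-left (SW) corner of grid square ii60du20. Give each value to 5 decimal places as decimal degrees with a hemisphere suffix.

Field I=8, I=8: +8·20° lon, +8·10° lat → SW at lon -20°, lat -10°.
Square 6, 0: +6·2° lon, +0·1° lat → SW at lon -8°, lat -10°.
Subsquare d=3, u=20: +3·0.0833333° lon, +20·0.0416667° lat → SW at lon -7.75°, lat -9.16667°.
Extended square 2, 0: +2·0.00833333° lon, +0·0.00416667° lat → SW at lon -7.73333°, lat -9.16667°.
latitude 9.16667° S, longitude 7.73333° W.

9.16667° S, 7.73333° W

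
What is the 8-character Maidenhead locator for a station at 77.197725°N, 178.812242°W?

Offset from 180°W / 90°S: lon 1.18776°, lat 167.19772°.
Field (20°×10°, letters A–R): lon ⌊1.18776/20⌋ = 0 → A; lat ⌊167.19772/10⌋ = 16 → Q.
Square (2°×1°, digits 0–9): lon ⌊1.18776/2⌋ = 0; lat ⌊7.19772/1⌋ = 7.
Subsquare (5′×2.5′, letters a–x): lon ⌊1.18776/0.0833333⌋ = 14 → o; lat ⌊0.19772/0.0416667⌋ = 4 → e.
Extended square (30″×15″, digits 0–9): lon ⌊0.02109/0.00833333⌋ = 2; lat ⌊0.03106/0.00416667⌋ = 7.

AQ07oe27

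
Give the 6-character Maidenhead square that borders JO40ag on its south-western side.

Longitude subsquare a = 0; −1 → -1, wraps to 23 = x, carry into square.
Longitude square 4; −1 → 3.
Latitude subsquare g = 6; −1 → 5 = f.

JO30xf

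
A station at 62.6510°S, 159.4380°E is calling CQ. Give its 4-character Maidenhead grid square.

Shift to the Maidenhead origin (180°W, 90°S): lon 339.44, lat 27.35.
Field: lon ⌊339.44/20⌋ = 16 → Q; lat ⌊27.35/10⌋ = 2 → C.
Square: lon ⌊19.44/2⌋ = 9; lat ⌊7.35/1⌋ = 7.

QC97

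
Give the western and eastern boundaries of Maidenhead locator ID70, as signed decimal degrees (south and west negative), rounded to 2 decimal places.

-6.00, -4.00

Field I=8, D=3: +8·20° lon, +3·10° lat → SW at lon -20°, lat -60°.
Square 7, 0: +7·2° lon, +0·1° lat → SW at lon -6°, lat -60°.
Cell spans 2° lon × 1° lat.
west -6.00, east -4.00.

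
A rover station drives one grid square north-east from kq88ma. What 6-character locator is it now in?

Longitude subsquare m = 12; +1 → 13 = n.
Latitude subsquare a = 0; +1 → 1 = b.

KQ88nb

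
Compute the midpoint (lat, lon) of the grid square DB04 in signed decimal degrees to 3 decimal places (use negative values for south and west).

Field D=3, B=1: +3·20° lon, +1·10° lat → SW at lon -120°, lat -80°.
Square 0, 4: +0·2° lon, +4·1° lat → SW at lon -120°, lat -76°.
Cell spans 2° lon × 1° lat. Centre is SW corner plus half of each.
latitude -75.500, longitude -119.000.

-75.500, -119.000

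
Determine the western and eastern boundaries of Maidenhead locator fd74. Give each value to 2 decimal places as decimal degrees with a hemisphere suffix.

Field F=5, D=3: +5·20° lon, +3·10° lat → SW at lon -80°, lat -60°.
Square 7, 4: +7·2° lon, +4·1° lat → SW at lon -66°, lat -56°.
Cell spans 2° lon × 1° lat.
west 66.00° W, east 64.00° W.

66.00° W, 64.00° W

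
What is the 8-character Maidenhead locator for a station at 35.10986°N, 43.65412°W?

GM85ec16

Shift to the Maidenhead origin (180°W, 90°S): lon 136.34588, lat 125.10986.
Field: 136.34588/20 → 6 → G, 125.10986/10 → 12 → M; chars GM.
Square: 16.34588/2 → 8, 5.10986/1 → 5; chars 85.
Subsquare: 0.34588/0.0833333 → 4 → e, 0.10986/0.0416667 → 2 → c; chars ec.
Extended square: 0.01255/0.00833333 → 1, 0.02653/0.00416667 → 6; chars 16.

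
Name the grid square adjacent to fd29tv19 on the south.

FD29tv18

Latitude extended square 9; −1 → 8.
The longitude characters are unchanged.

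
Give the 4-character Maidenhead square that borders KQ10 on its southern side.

Latitude square 0; −1 → -1, wraps to 9, carry into field.
Latitude field Q = 16; −1 → 15 = P.
The longitude characters are unchanged.

KP19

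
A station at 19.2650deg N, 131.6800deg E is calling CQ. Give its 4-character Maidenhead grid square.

PK59

Offset from 180°W / 90°S: lon 311.68°, lat 109.27°.
Field: lon ⌊311.68/20⌋ = 15 → P; lat ⌊109.27/10⌋ = 10 → K.
Square: lon ⌊11.68/2⌋ = 5; lat ⌊9.27/1⌋ = 9.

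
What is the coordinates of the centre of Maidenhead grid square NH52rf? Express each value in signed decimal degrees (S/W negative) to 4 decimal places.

-17.7708, 91.4583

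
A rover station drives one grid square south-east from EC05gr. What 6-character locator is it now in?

EC05hq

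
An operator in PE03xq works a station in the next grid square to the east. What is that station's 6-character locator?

Longitude subsquare x = 23; +1 → 24, wraps to 0 = a, carry into square.
Longitude square 0; +1 → 1.
The latitude characters are unchanged.

PE13aq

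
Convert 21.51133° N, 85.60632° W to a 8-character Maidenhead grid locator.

EL71em72

Offset from 180°W / 90°S: lon 94.39368°, lat 111.51133°.
Field (20°×10°, letters A–R): 94.39368/20 → 4 → E, 111.51133/10 → 11 → L; chars EL.
Square (2°×1°, digits 0–9): 14.39368/2 → 7, 1.51133/1 → 1; chars 71.
Subsquare (5′×2.5′, letters a–x): 0.39368/0.0833333 → 4 → e, 0.51133/0.0416667 → 12 → m; chars em.
Extended square (30″×15″, digits 0–9): 0.06035/0.00833333 → 7, 0.01133/0.00416667 → 2; chars 72.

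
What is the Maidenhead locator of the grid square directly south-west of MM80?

Longitude square 8; −1 → 7.
Latitude square 0; −1 → -1, wraps to 9, carry into field.
Latitude field M = 12; −1 → 11 = L.

ML79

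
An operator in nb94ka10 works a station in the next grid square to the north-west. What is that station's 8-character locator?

Longitude extended square 1; −1 → 0.
Latitude extended square 0; +1 → 1.

NB94ka01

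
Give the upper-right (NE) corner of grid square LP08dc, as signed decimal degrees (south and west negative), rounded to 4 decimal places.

Field L=11, P=15: +11·20° lon, +15·10° lat → SW at lon 40°, lat 60°.
Square 0, 8: +0·2° lon, +8·1° lat → SW at lon 40°, lat 68°.
Subsquare d=3, c=2: +3·0.0833333° lon, +2·0.0416667° lat → SW at lon 40.25°, lat 68.0833°.
Cell spans 0.0833333° lon × 0.0416667° lat. NE corner is SW corner plus one full cell.
latitude 68.1250, longitude 40.3333.

68.1250, 40.3333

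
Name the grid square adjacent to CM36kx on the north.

CM37ka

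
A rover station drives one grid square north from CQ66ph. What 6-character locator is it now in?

Latitude subsquare h = 7; +1 → 8 = i.
The longitude characters are unchanged.

CQ66pi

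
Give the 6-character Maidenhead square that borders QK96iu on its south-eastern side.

QK96jt

Longitude subsquare i = 8; +1 → 9 = j.
Latitude subsquare u = 20; −1 → 19 = t.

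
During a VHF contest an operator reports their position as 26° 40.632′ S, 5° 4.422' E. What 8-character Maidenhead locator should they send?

JG23mh87

Shift to the Maidenhead origin (180°W, 90°S): lon 185.07370, lat 63.32280.
Field: lon ⌊185.07370/20⌋ = 9 → J; lat ⌊63.32280/10⌋ = 6 → G.
Square: lon ⌊5.07370/2⌋ = 2; lat ⌊3.32280/1⌋ = 3.
Subsquare: lon ⌊1.07370/0.0833333⌋ = 12 → m; lat ⌊0.32280/0.0416667⌋ = 7 → h.
Extended square: lon ⌊0.07370/0.00833333⌋ = 8; lat ⌊0.03113/0.00416667⌋ = 7.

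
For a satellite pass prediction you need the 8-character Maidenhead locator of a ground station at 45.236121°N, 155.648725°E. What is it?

Shift to the Maidenhead origin (180°W, 90°S): lon 335.64873, lat 135.23612.
Field (20°×10°, letters A–R): 335.64873/20 → 16 → Q, 135.23612/10 → 13 → N; chars QN.
Square (2°×1°, digits 0–9): 15.64873/2 → 7, 5.23612/1 → 5; chars 75.
Subsquare (5′×2.5′, letters a–x): 1.64873/0.0833333 → 19 → t, 0.23612/0.0416667 → 5 → f; chars tf.
Extended square (30″×15″, digits 0–9): 0.06539/0.00833333 → 7, 0.02779/0.00416667 → 6; chars 76.

QN75tf76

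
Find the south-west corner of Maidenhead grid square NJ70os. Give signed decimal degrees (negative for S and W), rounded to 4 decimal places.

0.7500, 95.1667

Field N=13, J=9: +13·20° lon, +9·10° lat → SW at lon 80°, lat 0°.
Square 7, 0: +7·2° lon, +0·1° lat → SW at lon 94°, lat 0°.
Subsquare o=14, s=18: +14·0.0833333° lon, +18·0.0416667° lat → SW at lon 95.1667°, lat 0.75°.
latitude 0.7500, longitude 95.1667.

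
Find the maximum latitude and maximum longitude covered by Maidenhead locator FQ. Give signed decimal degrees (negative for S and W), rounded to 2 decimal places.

80.00, -60.00

Field F=5, Q=16: +5·20° lon, +16·10° lat → SW at lon -80°, lat 70°.
Cell spans 20° lon × 10° lat. NE corner is SW corner plus one full cell.
latitude 80.00, longitude -60.00.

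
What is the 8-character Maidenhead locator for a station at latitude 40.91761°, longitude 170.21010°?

RN50cw50

Add 180° to longitude and 90° to latitude: 350.21010, 130.91761.
Field: lon ⌊350.21010/20⌋ = 17 → R; lat ⌊130.91761/10⌋ = 13 → N.
Square: lon ⌊10.21010/2⌋ = 5; lat ⌊0.91761/1⌋ = 0.
Subsquare: lon ⌊0.21010/0.0833333⌋ = 2 → c; lat ⌊0.91761/0.0416667⌋ = 22 → w.
Extended square: lon ⌊0.04343/0.00833333⌋ = 5; lat ⌊0.00094/0.00416667⌋ = 0.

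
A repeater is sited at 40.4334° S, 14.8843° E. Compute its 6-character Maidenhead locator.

JE79kn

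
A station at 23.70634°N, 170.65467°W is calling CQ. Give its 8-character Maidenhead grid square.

AL43qq19

Offset from 180°W / 90°S: lon 9.34533°, lat 113.70634°.
Field: lon ⌊9.34533/20⌋ = 0 → A; lat ⌊113.70634/10⌋ = 11 → L.
Square: lon ⌊9.34533/2⌋ = 4; lat ⌊3.70634/1⌋ = 3.
Subsquare: lon ⌊1.34533/0.0833333⌋ = 16 → q; lat ⌊0.70634/0.0416667⌋ = 16 → q.
Extended square: lon ⌊0.01200/0.00833333⌋ = 1; lat ⌊0.03967/0.00416667⌋ = 9.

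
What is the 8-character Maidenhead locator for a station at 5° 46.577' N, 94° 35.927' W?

EJ25qs86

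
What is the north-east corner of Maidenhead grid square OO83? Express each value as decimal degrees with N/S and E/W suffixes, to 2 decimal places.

54.00° N, 118.00° E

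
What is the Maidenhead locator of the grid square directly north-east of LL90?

ML01

Longitude square 9; +1 → 10, wraps to 0, carry into field.
Longitude field L = 11; +1 → 12 = M.
Latitude square 0; +1 → 1.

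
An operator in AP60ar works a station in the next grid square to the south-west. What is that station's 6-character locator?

AP50xq

Longitude subsquare a = 0; −1 → -1, wraps to 23 = x, carry into square.
Longitude square 6; −1 → 5.
Latitude subsquare r = 17; −1 → 16 = q.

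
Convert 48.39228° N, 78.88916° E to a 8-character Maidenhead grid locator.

MN98kj64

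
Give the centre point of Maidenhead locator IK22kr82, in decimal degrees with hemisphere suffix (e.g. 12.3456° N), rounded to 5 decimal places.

Field I=8, K=10: +8·20° lon, +10·10° lat → SW at lon -20°, lat 10°.
Square 2, 2: +2·2° lon, +2·1° lat → SW at lon -16°, lat 12°.
Subsquare k=10, r=17: +10·0.0833333° lon, +17·0.0416667° lat → SW at lon -15.1667°, lat 12.7083°.
Extended square 8, 2: +8·0.00833333° lon, +2·0.00416667° lat → SW at lon -15.1°, lat 12.7167°.
Cell spans 0.00833333° lon × 0.00416667° lat. Centre is SW corner plus half of each.
latitude 12.71875° N, longitude 15.09583° W.

12.71875° N, 15.09583° W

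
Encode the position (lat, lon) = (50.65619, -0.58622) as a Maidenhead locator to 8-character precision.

IO90qp97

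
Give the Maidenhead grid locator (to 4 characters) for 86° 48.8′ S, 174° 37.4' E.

Add 180° to longitude and 90° to latitude: 354.62, 3.19.
Field: 354.62/20 → 17 → R, 3.19/10 → 0 → A; chars RA.
Square: 14.62/2 → 7, 3.19/1 → 3; chars 73.

RA73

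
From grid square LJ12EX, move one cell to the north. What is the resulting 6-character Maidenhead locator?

Latitude subsquare x = 23; +1 → 24, wraps to 0 = a, carry into square.
Latitude square 2; +1 → 3.
The longitude characters are unchanged.

LJ13ea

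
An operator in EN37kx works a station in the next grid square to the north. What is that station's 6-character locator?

EN38ka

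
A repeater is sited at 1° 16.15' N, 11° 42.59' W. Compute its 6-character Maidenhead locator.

Offset from 180°W / 90°S: lon 168.2902°, lat 91.2692°.
Field: 168.2902/20 → 8 → I, 91.2692/10 → 9 → J; chars IJ.
Square: 8.2902/2 → 4, 1.2692/1 → 1; chars 41.
Subsquare: 0.2902/0.0833333 → 3 → d, 0.2692/0.0416667 → 6 → g; chars dg.

IJ41dg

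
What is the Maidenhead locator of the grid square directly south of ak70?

AJ79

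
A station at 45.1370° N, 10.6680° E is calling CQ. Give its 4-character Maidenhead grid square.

Shift to the Maidenhead origin (180°W, 90°S): lon 190.67, lat 135.14.
Field: lon ⌊190.67/20⌋ = 9 → J; lat ⌊135.14/10⌋ = 13 → N.
Square: lon ⌊10.67/2⌋ = 5; lat ⌊5.14/1⌋ = 5.

JN55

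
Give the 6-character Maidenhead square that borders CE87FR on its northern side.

CE87fs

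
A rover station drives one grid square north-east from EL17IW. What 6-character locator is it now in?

Longitude subsquare i = 8; +1 → 9 = j.
Latitude subsquare w = 22; +1 → 23 = x.

EL17jx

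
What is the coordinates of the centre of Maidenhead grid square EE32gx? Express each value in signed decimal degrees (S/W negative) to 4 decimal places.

-47.0208, -93.4583

Field E=4, E=4: +4·20° lon, +4·10° lat → SW at lon -100°, lat -50°.
Square 3, 2: +3·2° lon, +2·1° lat → SW at lon -94°, lat -48°.
Subsquare g=6, x=23: +6·0.0833333° lon, +23·0.0416667° lat → SW at lon -93.5°, lat -47.0417°.
Cell spans 0.0833333° lon × 0.0416667° lat. Centre is SW corner plus half of each.
latitude -47.0208, longitude -93.4583.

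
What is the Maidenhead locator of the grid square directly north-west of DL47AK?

DL37xl

Longitude subsquare a = 0; −1 → -1, wraps to 23 = x, carry into square.
Longitude square 4; −1 → 3.
Latitude subsquare k = 10; +1 → 11 = l.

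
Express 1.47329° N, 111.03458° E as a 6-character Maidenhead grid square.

OJ51ml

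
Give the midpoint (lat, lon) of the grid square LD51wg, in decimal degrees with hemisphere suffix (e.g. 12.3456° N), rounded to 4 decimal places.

58.7292° S, 51.8750° E

Field L=11, D=3: +11·20° lon, +3·10° lat → SW at lon 40°, lat -60°.
Square 5, 1: +5·2° lon, +1·1° lat → SW at lon 50°, lat -59°.
Subsquare w=22, g=6: +22·0.0833333° lon, +6·0.0416667° lat → SW at lon 51.8333°, lat -58.75°.
Cell spans 0.0833333° lon × 0.0416667° lat. Centre is SW corner plus half of each.
latitude 58.7292° S, longitude 51.8750° E.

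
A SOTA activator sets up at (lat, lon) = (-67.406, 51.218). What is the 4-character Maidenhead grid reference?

Shift to the Maidenhead origin (180°W, 90°S): lon 231.22, lat 22.59.
Field: lon ⌊231.22/20⌋ = 11 → L; lat ⌊22.59/10⌋ = 2 → C.
Square: lon ⌊11.22/2⌋ = 5; lat ⌊2.59/1⌋ = 2.

LC52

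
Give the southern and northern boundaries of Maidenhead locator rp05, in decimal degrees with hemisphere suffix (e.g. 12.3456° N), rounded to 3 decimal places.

65.000° N, 66.000° N

Field R=17, P=15: +17·20° lon, +15·10° lat → SW at lon 160°, lat 60°.
Square 0, 5: +0·2° lon, +5·1° lat → SW at lon 160°, lat 65°.
Cell spans 2° lon × 1° lat.
south 65.000° N, north 66.000° N.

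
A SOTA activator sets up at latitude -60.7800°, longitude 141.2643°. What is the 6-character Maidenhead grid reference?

QC09pf

Shift to the Maidenhead origin (180°W, 90°S): lon 321.2643, lat 29.2200.
Field: lon ⌊321.2643/20⌋ = 16 → Q; lat ⌊29.2200/10⌋ = 2 → C.
Square: lon ⌊1.2643/2⌋ = 0; lat ⌊9.2200/1⌋ = 9.
Subsquare: lon ⌊1.2643/0.0833333⌋ = 15 → p; lat ⌊0.2200/0.0416667⌋ = 5 → f.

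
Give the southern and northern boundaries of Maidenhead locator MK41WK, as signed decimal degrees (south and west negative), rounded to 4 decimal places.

11.4167, 11.4583

Field M=12, K=10: +12·20° lon, +10·10° lat → SW at lon 60°, lat 10°.
Square 4, 1: +4·2° lon, +1·1° lat → SW at lon 68°, lat 11°.
Subsquare w=22, k=10: +22·0.0833333° lon, +10·0.0416667° lat → SW at lon 69.8333°, lat 11.4167°.
Cell spans 0.0833333° lon × 0.0416667° lat.
south 11.4167, north 11.4583.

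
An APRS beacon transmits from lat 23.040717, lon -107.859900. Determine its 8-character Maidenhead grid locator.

DL63ba69

Add 180° to longitude and 90° to latitude: 72.14010, 113.04072.
Field: 72.14010/20 → 3 → D, 113.04072/10 → 11 → L; chars DL.
Square: 12.14010/2 → 6, 3.04072/1 → 3; chars 63.
Subsquare: 0.14010/0.0833333 → 1 → b, 0.04072/0.0416667 → 0 → a; chars ba.
Extended square: 0.05677/0.00833333 → 6, 0.04072/0.00416667 → 9; chars 69.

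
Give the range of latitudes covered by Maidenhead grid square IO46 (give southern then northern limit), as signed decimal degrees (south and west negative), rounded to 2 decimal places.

56.00, 57.00

Field I=8, O=14: +8·20° lon, +14·10° lat → SW at lon -20°, lat 50°.
Square 4, 6: +4·2° lon, +6·1° lat → SW at lon -12°, lat 56°.
Cell spans 2° lon × 1° lat.
south 56.00, north 57.00.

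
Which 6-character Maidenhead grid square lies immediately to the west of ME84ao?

ME74xo

Longitude subsquare a = 0; −1 → -1, wraps to 23 = x, carry into square.
Longitude square 8; −1 → 7.
The latitude characters are unchanged.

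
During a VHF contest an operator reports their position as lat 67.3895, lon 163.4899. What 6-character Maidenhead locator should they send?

Add 180° to longitude and 90° to latitude: 343.4899, 157.3895.
Field: 343.4899/20 → 17 → R, 157.3895/10 → 15 → P; chars RP.
Square: 3.4899/2 → 1, 7.3895/1 → 7; chars 17.
Subsquare: 1.4899/0.0833333 → 17 → r, 0.3895/0.0416667 → 9 → j; chars rj.

RP17rj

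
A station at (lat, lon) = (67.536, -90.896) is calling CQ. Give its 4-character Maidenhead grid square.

EP47

Add 180° to longitude and 90° to latitude: 89.10, 157.54.
Field: lon ⌊89.10/20⌋ = 4 → E; lat ⌊157.54/10⌋ = 15 → P.
Square: lon ⌊9.10/2⌋ = 4; lat ⌊7.54/1⌋ = 7.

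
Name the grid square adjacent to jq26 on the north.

Latitude square 6; +1 → 7.
The longitude characters are unchanged.

JQ27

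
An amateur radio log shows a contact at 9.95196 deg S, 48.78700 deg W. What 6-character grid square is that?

GI50ob

Offset from 180°W / 90°S: lon 131.2130°, lat 80.0480°.
Field: 131.2130/20 → 6 → G, 80.0480/10 → 8 → I; chars GI.
Square: 11.2130/2 → 5, 0.0480/1 → 0; chars 50.
Subsquare: 1.2130/0.0833333 → 14 → o, 0.0480/0.0416667 → 1 → b; chars ob.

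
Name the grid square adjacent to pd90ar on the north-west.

PD80xs

Longitude subsquare a = 0; −1 → -1, wraps to 23 = x, carry into square.
Longitude square 9; −1 → 8.
Latitude subsquare r = 17; +1 → 18 = s.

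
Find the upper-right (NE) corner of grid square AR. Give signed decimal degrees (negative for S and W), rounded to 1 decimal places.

90.0, -160.0

Field A=0, R=17: +0·20° lon, +17·10° lat → SW at lon -180°, lat 80°.
Cell spans 20° lon × 10° lat. NE corner is SW corner plus one full cell.
latitude 90.0, longitude -160.0.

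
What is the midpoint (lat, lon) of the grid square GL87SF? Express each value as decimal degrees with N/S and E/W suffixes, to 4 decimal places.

27.2292° N, 42.4583° W

Field G=6, L=11: +6·20° lon, +11·10° lat → SW at lon -60°, lat 20°.
Square 8, 7: +8·2° lon, +7·1° lat → SW at lon -44°, lat 27°.
Subsquare s=18, f=5: +18·0.0833333° lon, +5·0.0416667° lat → SW at lon -42.5°, lat 27.2083°.
Cell spans 0.0833333° lon × 0.0416667° lat. Centre is SW corner plus half of each.
latitude 27.2292° N, longitude 42.4583° W.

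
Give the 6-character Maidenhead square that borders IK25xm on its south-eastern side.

IK35al

Longitude subsquare x = 23; +1 → 24, wraps to 0 = a, carry into square.
Longitude square 2; +1 → 3.
Latitude subsquare m = 12; −1 → 11 = l.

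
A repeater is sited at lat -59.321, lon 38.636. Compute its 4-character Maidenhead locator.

KD90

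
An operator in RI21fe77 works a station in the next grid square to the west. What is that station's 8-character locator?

RI21fe67

Longitude extended square 7; −1 → 6.
The latitude characters are unchanged.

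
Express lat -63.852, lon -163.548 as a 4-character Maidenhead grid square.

AC86

Shift to the Maidenhead origin (180°W, 90°S): lon 16.45, lat 26.15.
Field (20°×10°, letters A–R): 16.45/20 → 0 → A, 26.15/10 → 2 → C; chars AC.
Square (2°×1°, digits 0–9): 16.45/2 → 8, 6.15/1 → 6; chars 86.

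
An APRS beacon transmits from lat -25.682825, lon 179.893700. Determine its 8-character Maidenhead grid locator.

RG94wh76

Add 180° to longitude and 90° to latitude: 359.89370, 64.31717.
Field: 359.89370/20 → 17 → R, 64.31717/10 → 6 → G; chars RG.
Square: 19.89370/2 → 9, 4.31717/1 → 4; chars 94.
Subsquare: 1.89370/0.0833333 → 22 → w, 0.31717/0.0416667 → 7 → h; chars wh.
Extended square: 0.06037/0.00833333 → 7, 0.02551/0.00416667 → 6; chars 76.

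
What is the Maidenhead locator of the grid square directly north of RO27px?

RO28pa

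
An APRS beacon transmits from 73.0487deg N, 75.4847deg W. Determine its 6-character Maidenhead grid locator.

FQ23gb

Add 180° to longitude and 90° to latitude: 104.5153, 163.0487.
Field: 104.5153/20 → 5 → F, 163.0487/10 → 16 → Q; chars FQ.
Square: 4.5153/2 → 2, 3.0487/1 → 3; chars 23.
Subsquare: 0.5153/0.0833333 → 6 → g, 0.0487/0.0416667 → 1 → b; chars gb.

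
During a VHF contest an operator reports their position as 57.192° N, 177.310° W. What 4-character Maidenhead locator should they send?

AO17

Shift to the Maidenhead origin (180°W, 90°S): lon 2.69, lat 147.19.
Field: 2.69/20 → 0 → A, 147.19/10 → 14 → O; chars AO.
Square: 2.69/2 → 1, 7.19/1 → 7; chars 17.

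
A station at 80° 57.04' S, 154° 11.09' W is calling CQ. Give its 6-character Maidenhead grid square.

BA29vb

Offset from 180°W / 90°S: lon 25.8152°, lat 9.0493°.
Field (20°×10°, letters A–R): 25.8152/20 → 1 → B, 9.0493/10 → 0 → A; chars BA.
Square (2°×1°, digits 0–9): 5.8152/2 → 2, 9.0493/1 → 9; chars 29.
Subsquare (5′×2.5′, letters a–x): 1.8152/0.0833333 → 21 → v, 0.0493/0.0416667 → 1 → b; chars vb.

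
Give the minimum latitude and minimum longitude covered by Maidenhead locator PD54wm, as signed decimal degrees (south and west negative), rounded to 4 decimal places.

-55.5000, 131.8333

Field P=15, D=3: +15·20° lon, +3·10° lat → SW at lon 120°, lat -60°.
Square 5, 4: +5·2° lon, +4·1° lat → SW at lon 130°, lat -56°.
Subsquare w=22, m=12: +22·0.0833333° lon, +12·0.0416667° lat → SW at lon 131.833°, lat -55.5°.
latitude -55.5000, longitude 131.8333.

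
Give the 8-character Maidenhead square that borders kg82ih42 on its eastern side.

Longitude extended square 4; +1 → 5.
The latitude characters are unchanged.

KG82ih52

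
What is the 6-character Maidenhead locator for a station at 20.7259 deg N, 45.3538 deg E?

LL20qr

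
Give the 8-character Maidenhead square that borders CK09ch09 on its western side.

CK09bh99

Longitude extended square 0; −1 → -1, wraps to 9, carry into subsquare.
Longitude subsquare c = 2; −1 → 1 = b.
The latitude characters are unchanged.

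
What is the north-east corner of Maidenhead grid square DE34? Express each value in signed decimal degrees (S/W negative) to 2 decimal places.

-45.00, -112.00

Field D=3, E=4: +3·20° lon, +4·10° lat → SW at lon -120°, lat -50°.
Square 3, 4: +3·2° lon, +4·1° lat → SW at lon -114°, lat -46°.
Cell spans 2° lon × 1° lat. NE corner is SW corner plus one full cell.
latitude -45.00, longitude -112.00.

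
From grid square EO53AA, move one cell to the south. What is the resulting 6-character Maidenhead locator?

EO52ax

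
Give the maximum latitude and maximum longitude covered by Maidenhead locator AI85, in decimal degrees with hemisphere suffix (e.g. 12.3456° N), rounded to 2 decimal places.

4.00° S, 162.00° W

Field A=0, I=8: +0·20° lon, +8·10° lat → SW at lon -180°, lat -10°.
Square 8, 5: +8·2° lon, +5·1° lat → SW at lon -164°, lat -5°.
Cell spans 2° lon × 1° lat. NE corner is SW corner plus one full cell.
latitude 4.00° S, longitude 162.00° W.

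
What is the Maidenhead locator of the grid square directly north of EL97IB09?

Latitude extended square 9; +1 → 10, wraps to 0, carry into subsquare.
Latitude subsquare b = 1; +1 → 2 = c.
The longitude characters are unchanged.

EL97ic00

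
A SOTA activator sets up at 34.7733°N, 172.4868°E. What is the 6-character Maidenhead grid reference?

Shift to the Maidenhead origin (180°W, 90°S): lon 352.4868, lat 124.7733.
Field (20°×10°, letters A–R): lon ⌊352.4868/20⌋ = 17 → R; lat ⌊124.7733/10⌋ = 12 → M.
Square (2°×1°, digits 0–9): lon ⌊12.4868/2⌋ = 6; lat ⌊4.7733/1⌋ = 4.
Subsquare (5′×2.5′, letters a–x): lon ⌊0.4868/0.0833333⌋ = 5 → f; lat ⌊0.7733/0.0416667⌋ = 18 → s.

RM64fs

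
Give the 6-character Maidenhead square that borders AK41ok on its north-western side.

AK41nl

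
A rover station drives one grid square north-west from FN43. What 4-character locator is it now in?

FN34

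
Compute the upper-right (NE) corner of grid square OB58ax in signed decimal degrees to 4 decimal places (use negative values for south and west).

-71.0000, 110.0833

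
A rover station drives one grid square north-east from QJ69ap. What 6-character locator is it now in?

Longitude subsquare a = 0; +1 → 1 = b.
Latitude subsquare p = 15; +1 → 16 = q.

QJ69bq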